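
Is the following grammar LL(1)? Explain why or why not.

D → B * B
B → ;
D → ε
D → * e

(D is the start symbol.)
Yes, the grammar is LL(1).

Relevant sets:
  FIRST(B) = { ';' }
  FOLLOW(D) = { $ }

For D:
  PREDICT(D → B '*' B) = { ';' }
  PREDICT(D → ε) = { $ }
  PREDICT(D → '*' e) = { '*' }
B has a single production, so nothing to check there.

All predict sets are disjoint. The grammar IS LL(1).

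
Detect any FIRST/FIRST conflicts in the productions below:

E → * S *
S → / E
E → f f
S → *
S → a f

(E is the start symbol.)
No FIRST/FIRST conflicts.

Productions for E:
  E → * S *: FIRST = { '*' }
  E → f f: FIRST = { 'f' }
Productions for S:
  S → / E: FIRST = { '/' }
  S → *: FIRST = { '*' }
  S → a f: FIRST = { 'a' }

All alternatives of each non-terminal have pairwise disjoint FIRST sets.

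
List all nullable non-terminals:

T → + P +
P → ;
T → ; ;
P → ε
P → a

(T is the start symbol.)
{ 'P' }

A non-terminal is nullable if it can derive ε (the empty string): either it has an ε-production, or it has a production whose right-hand side consists entirely of nullable non-terminals.

ε-productions: P → ε
So P is immediately nullable.
No further non-terminal can be added: every production for the remaining non-terminals contains a terminal or a non-nullable non-terminal.
Nullable = { 'P' }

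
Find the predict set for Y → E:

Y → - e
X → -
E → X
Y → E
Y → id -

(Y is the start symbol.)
PREDICT(Y → E) = (FIRST(RHS) \ {ε}) ∪ (FOLLOW(Y) if ε ∈ FIRST(RHS), i.e. RHS ⇒* ε)
FIRST(E) = { '-' }
FIRST(E) = { '-' }
ε ∉ FIRST(E), so FOLLOW(Y) is not added.
PREDICT(Y → E) = { '-' }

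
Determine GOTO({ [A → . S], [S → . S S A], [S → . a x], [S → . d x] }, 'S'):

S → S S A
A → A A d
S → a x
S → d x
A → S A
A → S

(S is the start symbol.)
GOTO(I, 'S') = CLOSURE({ [A → αX.β] : [A → α.Xβ] ∈ I, X = 'S' })

Items with dot before 'S', with the dot advanced:
  [A → . S] → [A → S .]
  [S → . S S A] → [S → S . S A]
Closure of the advanced items:
  [S → S . S A] has the dot before S: add [S → . S S A], [S → . a x], [S → . d x]

GOTO = { [A → S .], [S → . S S A], [S → . a x], [S → . d x], [S → S . S A] }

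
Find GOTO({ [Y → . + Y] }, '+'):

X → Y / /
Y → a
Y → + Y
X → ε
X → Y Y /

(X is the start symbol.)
{ [Y → + . Y], [Y → . + Y], [Y → . a] }

GOTO(I, '+') = CLOSURE({ [A → αX.β] : [A → α.Xβ] ∈ I, X = '+' })

Items with dot before '+', with the dot advanced:
  [Y → . + Y] → [Y → + . Y]
Closure of the advanced items:
  [Y → + . Y] has the dot before Y: add [Y → . a], [Y → . + Y]

GOTO = { [Y → + . Y], [Y → . + Y], [Y → . a] }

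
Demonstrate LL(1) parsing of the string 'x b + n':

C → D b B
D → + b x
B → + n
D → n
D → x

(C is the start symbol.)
LL(1) parsing maintains a stack (initially the start symbol over $) and the input. At each step: if the stack top is a terminal, match it against the current input token; if it is a non-terminal N, replace it with the RHS of M[N, lookahead] (the unique production whose predict set contains the lookahead).

Stack is shown with the top on the left.

Stack    Input      Action
--------------------------
C $      x b + n $  output C → D b B
D b B $  x b + n $  output D → x
x b B $  x b + n $  match 'x'
b B $    b + n $    match 'b'
B $      + n $      output B → + n
+ n $    + n $      match '+'
n $      n $        match 'n'
$        $          accept

The string is accepted.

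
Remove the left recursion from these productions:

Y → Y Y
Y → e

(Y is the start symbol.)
Y → e Y'
Y' → Y Y'
Y' → ε

Y is directly left-recursive. The standard transformation for
  A → A α₁ | ... | A α_m | β₁ | ... | β_n
is
  A  → β₁ A' | ... | β_n A'
  A' → α₁ A' | ... | α_m A' | ε

Y → e becomes Y → e Y'
Y → Y Y becomes Y' → Y Y'
Add Y' → ε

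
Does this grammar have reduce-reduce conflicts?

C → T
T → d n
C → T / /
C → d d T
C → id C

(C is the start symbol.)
Augment with C' → C and build the canonical LR(0) collection (I0 = CLOSURE({[C' → . C]}), then GOTO on every symbol after a dot until no new states appear). It has 12 states:
  I0: { [C → . T / /], [C → . T], [C → . d d T], [C → . id C], [C' → . C], [T → . d n] }  — shift
  I1: { [C' → C .] }  — accept
  I2: { [C → T . / /], [C → T .] }  — shift, reduce
  I3: { [C → d . d T], [T → d . n] }  — shift
  I4: { [C → . T / /], [C → . T], [C → . d d T], [C → . id C], [C → id . C], [T → . d n] }  — shift
  I5: { [C → id C .] }  — reduce
  I6: { [C → d d . T], [T → . d n] }  — shift
  I7: { [T → d n .] }  — reduce
  I8: { [C → d d T .] }  — reduce
  I9: { [T → d . n] }  — shift
  I10: { [C → T / . /] }  — shift
  I11: { [C → T / / .] }  — reduce

No state contains more than one complete item.

Answer: No reduce-reduce conflicts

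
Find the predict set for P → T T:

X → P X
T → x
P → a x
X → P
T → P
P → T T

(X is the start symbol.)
{ 'a', 'x' }

PREDICT(P → T T) = (FIRST(RHS) \ {ε}) ∪ (FOLLOW(P) if ε ∈ FIRST(RHS), i.e. RHS ⇒* ε)
FIRST(T) = { 'a', 'x' }
FIRST(T T) = { 'a', 'x' }
ε ∉ FIRST(T T), so FOLLOW(P) is not added.
PREDICT(P → T T) = { 'a', 'x' }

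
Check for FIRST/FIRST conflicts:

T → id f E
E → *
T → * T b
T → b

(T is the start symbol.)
Productions for T:
  T → id f E: FIRST = { 'id' }
  T → * T b: FIRST = { '*' }
  T → b: FIRST = { 'b' }
E has only one production, so no FIRST/FIRST conflict is possible there.

All alternatives of each non-terminal have pairwise disjoint FIRST sets.

Answer: No FIRST/FIRST conflicts.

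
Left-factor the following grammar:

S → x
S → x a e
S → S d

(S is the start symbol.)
S → x S'
S' → ε
S' → a e
S → S d

Left-factoring transforms A → αβ₁ | αβ₂ into A → αA' and A' → β₁ | β₂
(α is the longest common prefix among the alternatives). Repeat until
no nonterminal has two alternatives with a common prefix.

Round 1: S has alternatives sharing prefix 'x'. Introduce S': S → x S'
  Add: S' → ε
  Add: S' → a e

No remaining common prefixes — done.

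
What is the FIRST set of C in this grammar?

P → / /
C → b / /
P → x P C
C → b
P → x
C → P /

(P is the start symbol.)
To compute FIRST(C), examine every production with C on the left-hand side, reading each right-hand side left to right until a non-nullable symbol is reached.

FIRST sets of the other non-terminals involved (by the same procedure, iterated to a fixed point):
  FIRST(P) = { '/', 'x' }

From C → b / /:
  - b is a terminal: add 'b' and stop
From C → b:
  - b is a terminal: add 'b' and stop
From C → P /:
  - P is a non-terminal: add FIRST(P) \ {ε} = { '/', 'x' }
    P is not nullable, so stop

Collecting: FIRST(C) = { '/', 'b', 'x' }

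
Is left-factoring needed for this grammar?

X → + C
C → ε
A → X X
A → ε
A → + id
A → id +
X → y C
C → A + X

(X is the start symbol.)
Left-factoring is needed when two productions for the same non-terminal
share a common prefix on the right-hand side.

Productions for X:
  X → + C
  X → y C
Productions for C:
  C → ε
  C → A + X
Productions for A:
  A → X X
  A → ε
  A → + id
  A → id +

No common prefixes found.

Answer: No, left-factoring is not needed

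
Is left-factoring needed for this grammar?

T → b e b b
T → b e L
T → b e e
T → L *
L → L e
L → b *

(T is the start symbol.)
Yes, T has productions with common prefix 'b e'

Left-factoring is needed when two productions for the same non-terminal
share a common prefix on the right-hand side.

Productions for T:
  T → b e b b
  T → b e L
  T → b e e
  T → L *
Productions for L:
  L → L e
  L → b *

Found common prefix 'b e' in productions for T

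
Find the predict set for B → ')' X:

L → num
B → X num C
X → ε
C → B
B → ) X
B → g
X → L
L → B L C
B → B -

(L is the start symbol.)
PREDICT(B → ')' X) = (FIRST(RHS) \ {ε}) ∪ (FOLLOW(B) if ε ∈ FIRST(RHS), i.e. RHS ⇒* ε)
FIRST(')' X) = { ')' }
ε ∉ FIRST(')' X), so FOLLOW(B) is not added.
PREDICT(B → ')' X) = { ')' }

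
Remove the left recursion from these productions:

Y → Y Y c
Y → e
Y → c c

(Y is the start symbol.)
Y is directly left-recursive. The standard transformation for
  A → A α₁ | ... | A α_m | β₁ | ... | β_n
is
  A  → β₁ A' | ... | β_n A'
  A' → α₁ A' | ... | α_m A' | ε

Y → e becomes Y → e Y'
Y → c c becomes Y → c c Y'
Y → Y Y c becomes Y' → Y c Y'
Add Y' → ε

Resulting grammar:
Y → e Y'
Y → c c Y'
Y' → Y c Y'
Y' → ε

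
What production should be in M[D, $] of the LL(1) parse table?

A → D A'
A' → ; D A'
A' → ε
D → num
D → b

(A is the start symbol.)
To find M[D, $], we find productions for D where $ is in the predict set (PREDICT(N → α) = (FIRST(α) \ {ε}) ∪ (FOLLOW(N) if α ⇒* ε)).

D → num: PREDICT = { 'num' }
D → b: PREDICT = { 'b' }

M[D, $] is empty (no production applies)

Answer: Empty (error entry)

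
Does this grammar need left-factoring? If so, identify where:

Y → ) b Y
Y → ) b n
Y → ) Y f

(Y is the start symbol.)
Left-factoring is needed when two productions for the same non-terminal
share a common prefix on the right-hand side.

Productions for Y:
  Y → ) b Y
  Y → ) b n
  Y → ) Y f

Found common prefix ')' in productions for Y

Answer: Yes, Y has productions with common prefix ')'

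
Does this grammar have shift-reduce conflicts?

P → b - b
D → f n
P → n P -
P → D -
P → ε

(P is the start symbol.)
Yes — I0: [P → .] vs [D → . f n]; I5: [P → .] vs [D → . f n]

A shift-reduce conflict occurs when an LR(0) state has both:
  - a complete (reduce) item [A → α .] (dot at the end), and
  - a shift item [B → β . c γ] (dot before a terminal).

Augment with P' → P and build the canonical LR(0) collection (I0 = CLOSURE({[P' → . P]}), then GOTO on every symbol after a dot until no new states appear). It has 12 states:
  I0: { [D → . f n], [P → . D -], [P → . b - b], [P → . n P -], [P → .], [P' → . P] }  — shift, reduce
  I1: { [P → D . -] }  — shift
  I2: { [P' → P .] }  — accept
  I3: { [P → b . - b] }  — shift
  I4: { [D → f . n] }  — shift
  I5: { [D → . f n], [P → . D -], [P → . b - b], [P → . n P -], [P → .], [P → n . P -] }  — shift, reduce
  I6: { [P → n P . -] }  — shift
  I7: { [P → n P - .] }  — reduce
  I8: { [D → f n .] }  — reduce
  I9: { [P → b - . b] }  — shift
  I10: { [P → b - b .] }  — reduce
  I11: { [P → D - .] }  — reduce

I0 contains reduce item [P → .] and shift items [D → . f n], [P → . b - b], [P → . n P -] — shift-reduce conflict.
I5 contains reduce item [P → .] and shift items [D → . f n], [P → . b - b], [P → . n P -] — shift-reduce conflict.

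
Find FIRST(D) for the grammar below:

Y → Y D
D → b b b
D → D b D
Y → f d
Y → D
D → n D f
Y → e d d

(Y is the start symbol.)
{ 'b', 'n' }

To compute FIRST(D), examine every production with D on the left-hand side, reading each right-hand side left to right until a non-nullable symbol is reached.

From D → b b b:
  - b is a terminal: add 'b' and stop
From D → D b D:
  - D is the symbol being defined: contributes nothing new
    D is not nullable, so stop
From D → n D f:
  - n is a terminal: add 'n' and stop

Collecting: FIRST(D) = { 'b', 'n' }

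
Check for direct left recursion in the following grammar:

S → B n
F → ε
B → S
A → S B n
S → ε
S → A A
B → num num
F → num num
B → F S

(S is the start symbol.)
No direct left recursion

Direct left recursion occurs when N → N α for some non-terminal N (the right-hand side begins with the left-hand side itself).

S → B n: starts with B
F → ε: starts with ε
B → S: starts with S
A → S B n: starts with S
S → ε: starts with ε
S → A A: starts with A
B → num num: starts with num
F → num num: starts with num
B → F S: starts with F

No direct left recursion found.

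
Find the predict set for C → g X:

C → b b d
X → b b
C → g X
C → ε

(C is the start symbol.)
{ 'g' }

PREDICT(C → g X) = (FIRST(RHS) \ {ε}) ∪ (FOLLOW(C) if ε ∈ FIRST(RHS), i.e. RHS ⇒* ε)
FIRST(g X) = { 'g' }
ε ∉ FIRST(g X), so FOLLOW(C) is not added.
PREDICT(C → g X) = { 'g' }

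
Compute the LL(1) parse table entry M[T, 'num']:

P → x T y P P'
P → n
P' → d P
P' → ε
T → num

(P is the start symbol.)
T → num

To find M[T, 'num'], we find productions for T where 'num' is in the predict set (PREDICT(N → α) = (FIRST(α) \ {ε}) ∪ (FOLLOW(N) if α ⇒* ε)).

T → num: PREDICT = { 'num' }
  'num' is in predict set, so this production goes in M[T, 'num']

M[T, 'num'] = T → num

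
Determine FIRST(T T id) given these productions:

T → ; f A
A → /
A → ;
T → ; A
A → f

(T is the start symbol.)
FIRST sets of the non-terminals involved (from the grammar, by fixed-point iteration):
  FIRST(T) = { ';' }

To compute FIRST(T T id), process the symbols left to right:
Symbol T is a non-terminal. Add FIRST(T) \ {ε} = { ';' }
T is not nullable (ε ∉ FIRST(T)), so stop here.
FIRST(T T id) = { ';' }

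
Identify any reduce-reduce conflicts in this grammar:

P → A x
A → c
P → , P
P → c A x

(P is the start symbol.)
No reduce-reduce conflicts

Augment with P' → P and build the canonical LR(0) collection (I0 = CLOSURE({[P' → . P]}), then GOTO on every symbol after a dot until no new states appear). It has 10 states:
  I0: { [A → . c], [P → . , P], [P → . A x], [P → . c A x], [P' → . P] }  — shift
  I1: { [A → . c], [P → , . P], [P → . , P], [P → . A x], [P → . c A x] }  — shift
  I2: { [P → A . x] }  — shift
  I3: { [P' → P .] }  — accept
  I4: { [A → . c], [A → c .], [P → c . A x] }  — shift, reduce
  I5: { [P → c A . x] }  — shift
  I6: { [A → c .] }  — reduce
  I7: { [P → c A x .] }  — reduce
  I8: { [P → A x .] }  — reduce
  I9: { [P → , P .] }  — reduce

No state contains more than one complete item.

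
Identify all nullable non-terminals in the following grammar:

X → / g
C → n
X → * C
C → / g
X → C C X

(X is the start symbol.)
A non-terminal is nullable if it can derive ε (the empty string): either it has an ε-production, or it has a production whose right-hand side consists entirely of nullable non-terminals.

There are no ε-productions, so no non-terminal can derive ε.
No non-terminals are nullable.

Answer: None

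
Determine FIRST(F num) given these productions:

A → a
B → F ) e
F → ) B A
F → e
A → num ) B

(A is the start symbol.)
FIRST sets of the non-terminals involved (from the grammar, by fixed-point iteration):
  FIRST(F) = { ')', 'e' }

To compute FIRST(F num), process the symbols left to right:
Symbol F is a non-terminal. Add FIRST(F) \ {ε} = { ')', 'e' }
F is not nullable (ε ∉ FIRST(F)), so stop here.
FIRST(F num) = { ')', 'e' }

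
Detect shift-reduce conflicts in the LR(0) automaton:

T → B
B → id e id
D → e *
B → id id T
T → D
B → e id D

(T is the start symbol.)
Augment with T' → T and build the canonical LR(0) collection (I0 = CLOSURE({[T' → . T]}), then GOTO on every symbol after a dot until no new states appear). It has 14 states:
  I0: { [B → . e id D], [B → . id e id], [B → . id id T], [D → . e *], [T → . B], [T → . D], [T' → . T] }  — shift
  I1: { [T → B .] }  — reduce
  I2: { [T → D .] }  — reduce
  I3: { [T' → T .] }  — accept
  I4: { [B → e . id D], [D → e . *] }  — shift
  I5: { [B → id . e id], [B → id . id T] }  — shift
  I6: { [B → id e . id] }  — shift
  I7: { [B → . e id D], [B → . id e id], [B → . id id T], [B → id id . T], [D → . e *], [T → . B], [T → . D] }  — shift
  I8: { [B → id id T .] }  — reduce
  I9: { [B → id e id .] }  — reduce
  I10: { [D → e * .] }  — reduce
  I11: { [B → e id . D], [D → . e *] }  — shift
  I12: { [B → e id D .] }  — reduce
  I13: { [D → e . *] }  — shift

No state contains both a complete item and a shift item.

Answer: No shift-reduce conflicts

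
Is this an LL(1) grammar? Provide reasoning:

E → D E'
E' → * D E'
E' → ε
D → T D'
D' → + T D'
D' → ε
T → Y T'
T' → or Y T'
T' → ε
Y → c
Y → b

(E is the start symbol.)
Relevant sets:
  FOLLOW(E') = { $ }
  FOLLOW(D') = { $, '*' }
  FOLLOW(T') = { $, '*', '+' }

For E':
  PREDICT(E' → '*' D E') = { '*' }
  PREDICT(E' → ε) = { $ }
For D':
  PREDICT(D' → '+' T D') = { '+' }
  PREDICT(D' → ε) = { $, '*' }
For T':
  PREDICT(T' → or Y T') = { 'or' }
  PREDICT(T' → ε) = { $, '*', '+' }
For Y:
  PREDICT(Y → c) = { 'c' }
  PREDICT(Y → b) = { 'b' }
E, D, T have a single production, so nothing to check there.

All predict sets are disjoint. The grammar IS LL(1).

Answer: Yes, the grammar is LL(1).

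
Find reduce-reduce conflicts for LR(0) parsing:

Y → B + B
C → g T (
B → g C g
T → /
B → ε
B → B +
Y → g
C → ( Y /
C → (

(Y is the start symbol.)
Yes — I4: [B → .] vs [C → ( .]; I13: [B → .] vs [B → B + .]

A reduce-reduce conflict occurs when an LR(0) state has two complete items [A → α .] and [B → β .] — both call for a reduction, and with no lookahead the parser cannot choose between them.

Augment with Y' → Y and build the canonical LR(0) collection (I0 = CLOSURE({[Y' → . Y]}), then GOTO on every symbol after a dot until no new states appear). It has 17 states:
  I0: { [B → . B +], [B → . g C g], [B → .], [Y → . B + B], [Y → . g], [Y' → . Y] }  — shift, reduce
  I1: { [B → B . +], [Y → B . + B] }  — shift
  I2: { [Y' → Y .] }  — accept
  I3: { [B → g . C g], [C → . ( Y /], [C → . (], [C → . g T (], [Y → g .] }  — shift, reduce
  I4: { [B → . B +], [B → . g C g], [B → .], [C → ( . Y /], [C → ( .], [Y → . B + B], [Y → . g] }  — shift, 2 reduces
  I5: { [B → g C . g] }  — shift
  I6: { [C → g . T (], [T → . /] }  — shift
  I7: { [T → / .] }  — reduce
  I8: { [C → g T . (] }  — shift
  I9: { [C → g T ( .] }  — reduce
  I10: { [B → g C g .] }  — reduce
  I11: { [C → ( Y . /] }  — shift
  I12: { [C → ( Y / .] }  — reduce
  I13: { [B → . B +], [B → . g C g], [B → .], [B → B + .], [Y → B + . B] }  — shift, 2 reduces
  I14: { [B → B . +], [Y → B + B .] }  — shift, reduce
  I15: { [B → g . C g], [C → . ( Y /], [C → . (], [C → . g T (] }  — shift
  I16: { [B → B + .] }  — reduce

I4 contains complete items [B → .], [C → ( .] — reduce-reduce conflict.
I13 contains complete items [B → .], [B → B + .] — reduce-reduce conflict.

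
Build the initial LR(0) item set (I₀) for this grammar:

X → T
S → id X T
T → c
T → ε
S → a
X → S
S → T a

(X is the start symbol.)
{ [S → . T a], [S → . a], [S → . id X T], [T → . c], [T → .], [X → . S], [X → . T], [X' → . X] }

First, augment the grammar with X' → X
I₀ = CLOSURE({ [X' → . X] }):
  [X' → . X] has the dot before X: add [X → . T], [X → . S]
  [X → . T] has the dot before T: add [T → . c], [T → .]
  [X → . S] has the dot before S: add [S → . id X T], [S → . a], [S → . T a]
No further items can be added.

I₀ = { [S → . T a], [S → . a], [S → . id X T], [T → . c], [T → .], [X → . S], [X → . T], [X' → . X] }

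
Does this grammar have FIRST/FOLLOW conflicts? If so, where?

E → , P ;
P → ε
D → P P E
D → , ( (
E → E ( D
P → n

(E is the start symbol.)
Nullable non-terminals: P.

P: nullable alternative(s) P → ε; FOLLOW(P) = { ',', ';', 'n' }
  P → ε: FIRST \ {ε} = { } — this is the only nullable alternative, skip
  P → n: FIRST \ {ε} = { 'n' } — overlaps FOLLOW(P) on { 'n' }: CONFLICT

D, E have no nullable alternative, so no FIRST/FOLLOW check is needed there.

So the grammar has 1 FIRST/FOLLOW conflict (marked CONFLICT above).

Answer: Yes. P → n with FOLLOW(P) on { 'n' }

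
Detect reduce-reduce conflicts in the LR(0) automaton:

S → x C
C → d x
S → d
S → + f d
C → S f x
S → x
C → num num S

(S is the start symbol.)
No reduce-reduce conflicts

A reduce-reduce conflict occurs when an LR(0) state has two complete items [A → α .] and [B → β .] — both call for a reduction, and with no lookahead the parser cannot choose between them.

Augment with S' → S and build the canonical LR(0) collection (I0 = CLOSURE({[S' → . S]}), then GOTO on every symbol after a dot until no new states appear). It has 16 states:
  I0: { [S → . + f d], [S → . d], [S → . x C], [S → . x], [S' → . S] }  — shift
  I1: { [S → + . f d] }  — shift
  I2: { [S' → S .] }  — accept
  I3: { [S → d .] }  — reduce
  I4: { [C → . S f x], [C → . d x], [C → . num num S], [S → . + f d], [S → . d], [S → . x C], [S → . x], [S → x . C], [S → x .] }  — shift, reduce
  I5: { [S → x C .] }  — reduce
  I6: { [C → S . f x] }  — shift
  I7: { [C → d . x], [S → d .] }  — shift, reduce
  I8: { [C → num . num S] }  — shift
  I9: { [C → num num . S], [S → . + f d], [S → . d], [S → . x C], [S → . x] }  — shift
  I10: { [C → num num S .] }  — reduce
  I11: { [C → d x .] }  — reduce
  I12: { [C → S f . x] }  — shift
  I13: { [C → S f x .] }  — reduce
  I14: { [S → + f . d] }  — shift
  I15: { [S → + f d .] }  — reduce

No state contains more than one complete item.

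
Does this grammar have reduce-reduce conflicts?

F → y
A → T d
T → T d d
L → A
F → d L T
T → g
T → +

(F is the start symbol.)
A reduce-reduce conflict occurs when an LR(0) state has two complete items [A → α .] and [B → β .] — both call for a reduction, and with no lookahead the parser cannot choose between them.

Augment with F' → F and build the canonical LR(0) collection (I0 = CLOSURE({[F' → . F]}), then GOTO on every symbol after a dot until no new states appear). It has 13 states:
  I0: { [F → . d L T], [F → . y], [F' → . F] }  — shift
  I1: { [F' → F .] }  — accept
  I2: { [A → . T d], [F → d . L T], [L → . A], [T → . +], [T → . T d d], [T → . g] }  — shift
  I3: { [F → y .] }  — reduce
  I4: { [T → + .] }  — reduce
  I5: { [L → A .] }  — reduce
  I6: { [F → d L . T], [T → . +], [T → . T d d], [T → . g] }  — shift
  I7: { [A → T . d], [T → T . d d] }  — shift
  I8: { [T → g .] }  — reduce
  I9: { [A → T d .], [T → T d . d] }  — shift, reduce
  I10: { [T → T d d .] }  — reduce
  I11: { [F → d L T .], [T → T . d d] }  — shift, reduce
  I12: { [T → T d . d] }  — shift

No state contains more than one complete item.

Answer: No reduce-reduce conflicts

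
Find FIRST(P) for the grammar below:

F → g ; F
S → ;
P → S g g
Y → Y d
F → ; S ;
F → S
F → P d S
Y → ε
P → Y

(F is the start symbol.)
{ ';', 'd', ε }

To compute FIRST(P), examine every production with P on the left-hand side, reading each right-hand side left to right until a non-nullable symbol is reached.

FIRST sets of the other non-terminals involved (by the same procedure, iterated to a fixed point):
  FIRST(S) = { ';' }
  FIRST(Y) = { 'd', ε }

From P → S g g:
  - S is a non-terminal: add FIRST(S) \ {ε} = { ';' }
    S is not nullable, so stop
From P → Y:
  - Y is a non-terminal: add FIRST(Y) \ {ε} = { 'd' }
    Y is nullable and nothing follows, so the whole right-hand side can vanish: ε ∈ FIRST(P)

Collecting: FIRST(P) = { ';', 'd', ε }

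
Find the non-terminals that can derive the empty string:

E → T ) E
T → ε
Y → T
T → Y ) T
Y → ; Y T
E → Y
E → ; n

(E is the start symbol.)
{ 'E', 'T', 'Y' }

ε-productions: T → ε
So T is immediately nullable.
Y → T: every symbol on the right is nullable, so Y is nullable too.
E → Y: every symbol on the right is nullable, so E is nullable too.
Every non-terminal is now nullable.
Nullable = { 'E', 'T', 'Y' }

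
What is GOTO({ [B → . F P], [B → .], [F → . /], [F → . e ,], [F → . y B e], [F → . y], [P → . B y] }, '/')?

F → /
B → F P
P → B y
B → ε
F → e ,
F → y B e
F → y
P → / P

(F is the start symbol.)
GOTO(I, '/') = CLOSURE({ [A → αX.β] : [A → α.Xβ] ∈ I, X = '/' })

Items with dot before '/', with the dot advanced:
  [F → . /] → [F → / .]
Closure adds nothing (no advanced item has the dot before a non-terminal).

GOTO = { [F → / .] }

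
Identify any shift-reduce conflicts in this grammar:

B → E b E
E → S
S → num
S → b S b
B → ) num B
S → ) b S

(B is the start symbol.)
No shift-reduce conflicts

A shift-reduce conflict occurs when an LR(0) state has both:
  - a complete (reduce) item [A → α .] (dot at the end), and
  - a shift item [B → β . c γ] (dot before a terminal).

Augment with B' → B and build the canonical LR(0) collection (I0 = CLOSURE({[B' → . B]}), then GOTO on every symbol after a dot until no new states appear). It has 16 states:
  I0: { [B → . ) num B], [B → . E b E], [B' → . B], [E → . S], [S → . ) b S], [S → . b S b], [S → . num] }  — shift
  I1: { [B → ) . num B], [S → ) . b S] }  — shift
  I2: { [B' → B .] }  — accept
  I3: { [B → E . b E] }  — shift
  I4: { [E → S .] }  — reduce
  I5: { [S → . ) b S], [S → . b S b], [S → . num], [S → b . S b] }  — shift
  I6: { [S → num .] }  — reduce
  I7: { [S → ) . b S] }  — shift
  I8: { [S → b S . b] }  — shift
  I9: { [S → b S b .] }  — reduce
  I10: { [S → ) b . S], [S → . ) b S], [S → . b S b], [S → . num] }  — shift
  I11: { [S → ) b S .] }  — reduce
  I12: { [B → E b . E], [E → . S], [S → . ) b S], [S → . b S b], [S → . num] }  — shift
  I13: { [B → E b E .] }  — reduce
  I14: { [B → ) num . B], [B → . ) num B], [B → . E b E], [E → . S], [S → . ) b S], [S → . b S b], [S → . num] }  — shift
  I15: { [B → ) num B .] }  — reduce

No state contains both a complete item and a shift item.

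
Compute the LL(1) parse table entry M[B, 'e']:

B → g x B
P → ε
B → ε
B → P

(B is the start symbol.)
Empty (error entry)

To find M[B, 'e'], we find productions for B where 'e' is in the predict set (PREDICT(N → α) = (FIRST(α) \ {ε}) ∪ (FOLLOW(N) if α ⇒* ε)).

Relevant sets:
  FIRST(P) = { ε }
  FOLLOW(B) = { $ }

B → g x B: PREDICT = { 'g' }
B → ε: PREDICT = { $ }
B → P: PREDICT = { $ }

M[B, 'e'] is empty (no production applies)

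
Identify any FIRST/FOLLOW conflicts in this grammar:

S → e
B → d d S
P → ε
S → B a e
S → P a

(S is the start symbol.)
A FIRST/FOLLOW conflict occurs when a non-terminal N has a nullable alternative N → β (β ⇒* ε) and another alternative N → α with FIRST(α) ∩ FOLLOW(N) ≠ ∅: on such a lookahead the parser cannot decide between expanding α and letting N vanish via β.

Nullable non-terminals: P.
P has a nullable alternative but only one production, so nothing to check.

B, S have no nullable alternative, so no FIRST/FOLLOW check is needed there.

No FIRST/FOLLOW conflicts found.

Answer: No FIRST/FOLLOW conflicts.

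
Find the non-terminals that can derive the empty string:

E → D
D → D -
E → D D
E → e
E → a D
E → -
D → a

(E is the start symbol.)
None

There are no ε-productions, so no non-terminal can derive ε.
No non-terminals are nullable.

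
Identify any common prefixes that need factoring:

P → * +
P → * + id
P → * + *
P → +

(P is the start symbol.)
Left-factoring is needed when two productions for the same non-terminal
share a common prefix on the right-hand side.

Productions for P:
  P → * +
  P → * + id
  P → * + *
  P → +

Found common prefix '* +' in productions for P

Answer: Yes, P has productions with common prefix '* +'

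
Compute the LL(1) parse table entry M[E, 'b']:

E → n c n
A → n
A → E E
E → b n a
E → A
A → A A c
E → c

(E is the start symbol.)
E → b n a, E → A

To find M[E, 'b'], we find productions for E where 'b' is in the predict set (PREDICT(N → α) = (FIRST(α) \ {ε}) ∪ (FOLLOW(N) if α ⇒* ε)).

Relevant sets:
  FIRST(A) = { 'b', 'c', 'n' }

E → n c n: PREDICT = { 'n' }
E → b n a: PREDICT = { 'b' }
  'b' is in predict set, so this production goes in M[E, 'b']
E → A: PREDICT = { 'b', 'c', 'n' }
  'b' is in predict set, so this production goes in M[E, 'b']
E → c: PREDICT = { 'c' }

M[E, 'b'] = E → b n a, E → A  (a multiply-defined cell — the grammar is not LL(1))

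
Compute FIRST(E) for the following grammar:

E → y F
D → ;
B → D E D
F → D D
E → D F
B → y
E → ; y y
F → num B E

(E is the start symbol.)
{ ';', 'y' }

To compute FIRST(E), examine every production with E on the left-hand side, reading each right-hand side left to right until a non-nullable symbol is reached.

FIRST sets of the other non-terminals involved (by the same procedure, iterated to a fixed point):
  FIRST(D) = { ';' }

From E → y F:
  - y is a terminal: add 'y' and stop
From E → D F:
  - D is a non-terminal: add FIRST(D) \ {ε} = { ';' }
    D is not nullable, so stop
From E → ; y y:
  - ';' is a terminal: add ';' and stop

Collecting: FIRST(E) = { ';', 'y' }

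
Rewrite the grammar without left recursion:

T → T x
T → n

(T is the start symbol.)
T → n T'
T' → x T'
T' → ε

T is directly left-recursive. The standard transformation for
  A → A α₁ | ... | A α_m | β₁ | ... | β_n
is
  A  → β₁ A' | ... | β_n A'
  A' → α₁ A' | ... | α_m A' | ε

T → n becomes T → n T'
T → T x becomes T' → x T'
Add T' → ε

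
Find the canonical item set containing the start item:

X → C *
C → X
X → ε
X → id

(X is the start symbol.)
{ [C → . X], [X → . C *], [X → . id], [X → .], [X' → . X] }

First, augment the grammar with X' → X
I₀ = CLOSURE({ [X' → . X] }):
  [X' → . X] has the dot before X: add [X → . C *], [X → .], [X → . id]
  [X → . C *] has the dot before C: add [C → . X]
No further items can be added.

I₀ = { [C → . X], [X → . C *], [X → . id], [X → .], [X' → . X] }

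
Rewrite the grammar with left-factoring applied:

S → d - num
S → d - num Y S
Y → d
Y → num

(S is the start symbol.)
Left-factoring transforms A → αβ₁ | αβ₂ into A → αA' and A' → β₁ | β₂
(α is the longest common prefix among the alternatives). Repeat until
no nonterminal has two alternatives with a common prefix.

Round 1: S has alternatives sharing prefix 'd - num'. Introduce S': S → d - num S'
  Add: S' → ε
  Add: S' → Y S

No remaining common prefixes — done.

Resulting grammar:
S → d - num S'
S' → ε
S' → Y S
Y → d
Y → num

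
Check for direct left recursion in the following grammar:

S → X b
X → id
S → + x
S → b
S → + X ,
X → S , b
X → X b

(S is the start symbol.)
Yes, X is left-recursive

Direct left recursion occurs when N → N α for some non-terminal N (the right-hand side begins with the left-hand side itself).

S → X b: starts with X
X → id: starts with id
S → + x: starts with '+'
S → b: starts with b
S → + X ,: starts with '+'
X → S , b: starts with S
X → X b: LEFT RECURSIVE (starts with X)

The grammar has direct left recursion on: X.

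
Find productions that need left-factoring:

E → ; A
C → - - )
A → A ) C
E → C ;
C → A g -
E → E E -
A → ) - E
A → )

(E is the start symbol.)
Yes, A has productions with common prefix ')'

Left-factoring is needed when two productions for the same non-terminal
share a common prefix on the right-hand side.

Productions for E:
  E → ; A
  E → C ;
  E → E E -
Productions for C:
  C → - - )
  C → A g -
Productions for A:
  A → A ) C
  A → ) - E
  A → )

Found common prefix ')' in productions for A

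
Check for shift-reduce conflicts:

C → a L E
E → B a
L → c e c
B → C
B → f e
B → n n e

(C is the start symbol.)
A shift-reduce conflict occurs when an LR(0) state has both:
  - a complete (reduce) item [A → α .] (dot at the end), and
  - a shift item [B → β . c γ] (dot before a terminal).

Augment with C' → C and build the canonical LR(0) collection (I0 = CLOSURE({[C' → . C]}), then GOTO on every symbol after a dot until no new states appear). It has 16 states:
  I0: { [C → . a L E], [C' → . C] }  — shift
  I1: { [C' → C .] }  — accept
  I2: { [C → a . L E], [L → . c e c] }  — shift
  I3: { [B → . C], [B → . f e], [B → . n n e], [C → . a L E], [C → a L . E], [E → . B a] }  — shift
  I4: { [L → c . e c] }  — shift
  I5: { [L → c e . c] }  — shift
  I6: { [L → c e c .] }  — reduce
  I7: { [E → B . a] }  — shift
  I8: { [B → C .] }  — reduce
  I9: { [C → a L E .] }  — reduce
  I10: { [B → f . e] }  — shift
  I11: { [B → n . n e] }  — shift
  I12: { [B → n n . e] }  — shift
  I13: { [B → n n e .] }  — reduce
  I14: { [B → f e .] }  — reduce
  I15: { [E → B a .] }  — reduce

No state contains both a complete item and a shift item.

Answer: No shift-reduce conflicts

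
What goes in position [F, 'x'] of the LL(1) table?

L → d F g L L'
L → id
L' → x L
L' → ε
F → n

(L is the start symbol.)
To find M[F, 'x'], we find productions for F where 'x' is in the predict set (PREDICT(N → α) = (FIRST(α) \ {ε}) ∪ (FOLLOW(N) if α ⇒* ε)).

F → n: PREDICT = { 'n' }

M[F, 'x'] is empty (no production applies)

Answer: Empty (error entry)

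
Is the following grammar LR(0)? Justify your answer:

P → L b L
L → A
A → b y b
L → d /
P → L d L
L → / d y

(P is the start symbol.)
A grammar is LR(0) if no state in the canonical LR(0) collection has:
  - both a shift item (dot before a terminal) and a complete item (shift-reduce conflict), or
  - two or more complete items (reduce-reduce conflict; the accept item [P' → P .] counts as a complete item here).

Augment with P' → P and build the canonical LR(0) collection (I0 = CLOSURE({[P' → . P]}), then GOTO on every symbol after a dot until no new states appear). It has 16 states:
  I0: { [A → . b y b], [L → . / d y], [L → . A], [L → . d /], [P → . L b L], [P → . L d L], [P' → . P] }  — shift
  I1: { [L → / . d y] }  — shift
  I2: { [L → A .] }  — reduce
  I3: { [P → L . b L], [P → L . d L] }  — shift
  I4: { [P' → P .] }  — accept
  I5: { [A → b . y b] }  — shift
  I6: { [L → d . /] }  — shift
  I7: { [L → d / .] }  — reduce
  I8: { [A → b y . b] }  — shift
  I9: { [A → b y b .] }  — reduce
  I10: { [A → . b y b], [L → . / d y], [L → . A], [L → . d /], [P → L b . L] }  — shift
  I11: { [A → . b y b], [L → . / d y], [L → . A], [L → . d /], [P → L d . L] }  — shift
  I12: { [P → L d L .] }  — reduce
  I13: { [P → L b L .] }  — reduce
  I14: { [L → / d . y] }  — shift
  I15: { [L → / d y .] }  — reduce

Every state is either a pure shift/goto state or contains exactly one complete item and nothing to shift — no conflicts. The grammar is LR(0).

Answer: Yes, the grammar is LR(0)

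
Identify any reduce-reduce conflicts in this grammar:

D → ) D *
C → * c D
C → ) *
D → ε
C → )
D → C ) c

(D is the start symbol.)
Yes — I1: [C → ) .] vs [D → .]

A reduce-reduce conflict occurs when an LR(0) state has two complete items [A → α .] and [B → β .] — both call for a reduction, and with no lookahead the parser cannot choose between them.

Augment with D' → D and build the canonical LR(0) collection (I0 = CLOSURE({[D' → . D]}), then GOTO on every symbol after a dot until no new states appear). It has 12 states:
  I0: { [C → . ) *], [C → . )], [C → . * c D], [D → . ) D *], [D → . C ) c], [D → .], [D' → . D] }  — shift, reduce
  I1: { [C → ) . *], [C → ) .], [C → . ) *], [C → . )], [C → . * c D], [D → ) . D *], [D → . ) D *], [D → . C ) c], [D → .] }  — shift, 2 reduces
  I2: { [C → * . c D] }  — shift
  I3: { [D → C . ) c] }  — shift
  I4: { [D' → D .] }  — accept
  I5: { [D → C ) . c] }  — shift
  I6: { [D → C ) c .] }  — reduce
  I7: { [C → * c . D], [C → . ) *], [C → . )], [C → . * c D], [D → . ) D *], [D → . C ) c], [D → .] }  — shift, reduce
  I8: { [C → * c D .] }  — reduce
  I9: { [C → ) * .], [C → * . c D] }  — shift, reduce
  I10: { [D → ) D . *] }  — shift
  I11: { [D → ) D * .] }  — reduce

I1 contains complete items [C → ) .], [D → .] — reduce-reduce conflict.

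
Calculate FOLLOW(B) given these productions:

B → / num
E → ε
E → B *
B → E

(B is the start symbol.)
{ $, '*' }

B is the start symbol, so $ ∈ FOLLOW(B).
In E → B *: B is followed by '*', add FIRST('*') \ {ε} = { '*' }

Taking the union: FOLLOW(B) = { $, '*' }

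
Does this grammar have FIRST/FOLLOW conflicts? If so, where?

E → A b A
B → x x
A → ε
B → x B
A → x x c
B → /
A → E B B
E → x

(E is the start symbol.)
Yes. A → x x c with FOLLOW(A) on { 'x' }; A → E B B with FOLLOW(A) on { 'b', 'x' }

A FIRST/FOLLOW conflict occurs when a non-terminal N has a nullable alternative N → β (β ⇒* ε) and another alternative N → α with FIRST(α) ∩ FOLLOW(N) ≠ ∅: on such a lookahead the parser cannot decide between expanding α and letting N vanish via β.

Nullable non-terminals: A.
FIRST sets used below: FIRST(E) = { 'b', 'x' }

A: nullable alternative(s) A → ε; FOLLOW(A) = { $, '/', 'b', 'x' }
  A → ε: FIRST \ {ε} = { } — this is the only nullable alternative, skip
  A → x x c: FIRST \ {ε} = { 'x' } — overlaps FOLLOW(A) on { 'x' }: CONFLICT
  A → E B B: FIRST \ {ε} = { 'b', 'x' } — overlaps FOLLOW(A) on { 'b', 'x' }: CONFLICT

B, E have no nullable alternative, so no FIRST/FOLLOW check is needed there.

So the grammar has 2 FIRST/FOLLOW conflicts (marked CONFLICT above).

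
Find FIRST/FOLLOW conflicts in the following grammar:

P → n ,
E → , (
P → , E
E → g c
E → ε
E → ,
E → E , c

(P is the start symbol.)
Yes. E → ',' '(' with FOLLOW(E) on { ',' }; E → ',' with FOLLOW(E) on { ',' }; E → E ',' c with FOLLOW(E) on { ',' }

A FIRST/FOLLOW conflict occurs when a non-terminal N has a nullable alternative N → β (β ⇒* ε) and another alternative N → α with FIRST(α) ∩ FOLLOW(N) ≠ ∅: on such a lookahead the parser cannot decide between expanding α and letting N vanish via β.

Nullable non-terminals: E.
FIRST sets used below: FIRST(E) = { ',', 'g', ε }

E: nullable alternative(s) E → ε; FOLLOW(E) = { $, ',' }
  E → , (: FIRST \ {ε} = { ',' } — overlaps FOLLOW(E) on { ',' }: CONFLICT
  E → g c: FIRST \ {ε} = { 'g' } — disjoint from FOLLOW(E)
  E → ε: FIRST \ {ε} = { } — this is the only nullable alternative, skip
  E → ,: FIRST \ {ε} = { ',' } — overlaps FOLLOW(E) on { ',' }: CONFLICT
  E → E , c: FIRST \ {ε} = { ',', 'g' } — overlaps FOLLOW(E) on { ',' }: CONFLICT

P has no nullable alternative, so no FIRST/FOLLOW check is needed there.

So the grammar has 3 FIRST/FOLLOW conflicts (marked CONFLICT above).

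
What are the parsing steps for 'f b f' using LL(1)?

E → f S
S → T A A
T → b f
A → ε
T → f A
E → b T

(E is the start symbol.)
LL(1) parsing maintains a stack (initially the start symbol over $) and the input. At each step: if the stack top is a terminal, match it against the current input token; if it is a non-terminal N, replace it with the RHS of M[N, lookahead] (the unique production whose predict set contains the lookahead).

Stack is shown with the top on the left.

Stack      Input    Action
--------------------------
E $        f b f $  output E → f S
f S $      f b f $  match 'f'
S $        b f $    output S → T A A
T A A $    b f $    output T → b f
b f A A $  b f $    match 'b'
f A A $    f $      match 'f'
A A $      $        output A → ε
A $        $        output A → ε
$          $        accept

The string is accepted.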